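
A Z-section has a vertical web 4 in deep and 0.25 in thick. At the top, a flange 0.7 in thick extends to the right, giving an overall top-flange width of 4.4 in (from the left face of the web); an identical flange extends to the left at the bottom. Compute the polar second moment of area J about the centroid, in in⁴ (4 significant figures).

J ≈ 53.85 in⁴

Break the section into simple shapes (no overlaps), measuring from the bottom-left corner of the bounding box.
Web: 0.25 × 4, A = 1 in², y = 2 in, Ī = 1.33333 in⁴.
Top flange (beyond web): 4.15 × 0.7, A = 2.905 in², y = 3.65 in, Ī = 0.118621 in⁴.
Bottom flange (beyond web): 4.15 × 0.7, A = 2.905 in², y = 0.35 in, Ī = 0.118621 in⁴.
Centroid: ȳ = ΣA·y / ΣA = 2 in.
Transfer each piece to the centroidal x-axis using Ī + A·d² with d = y − 2:
  web: d = 0 in → contributes +1.33333 in⁴
  top flange (beyond web): d = 1.65 in → contributes +8.02748 in⁴
  bottom flange (beyond web): d = -1.65 in → contributes +8.02748 in⁴
Total I = 17.3883 in⁴.
For the y-axis: x̄ = 4.275 in.
Repeating about the centroidal y-axis gives I_y = 36.4642 in⁴.
Polar second moment: J = I_x + I_y = 53.8525 in⁴.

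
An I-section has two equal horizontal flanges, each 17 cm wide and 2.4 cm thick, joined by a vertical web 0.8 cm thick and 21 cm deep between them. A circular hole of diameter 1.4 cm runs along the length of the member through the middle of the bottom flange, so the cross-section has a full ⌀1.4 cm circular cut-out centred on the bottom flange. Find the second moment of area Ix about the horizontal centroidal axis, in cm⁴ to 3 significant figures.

Break the section into simple shapes (no overlaps), measuring from the bottom-left corner of the bounding box.
Bottom flange: 17 × 2.4, A = 40.8 cm², y = 1.2 cm, Ī = 19.584 cm⁴.
Web: 0.8 × 21, A = 16.8 cm², y = 12.9 cm, Ī = 617.4 cm⁴.
Top flange: 17 × 2.4, A = 40.8 cm², y = 24.6 cm, Ī = 19.584 cm⁴.
Hole (subtracted): ⌀1.4, A = 1.5394 cm², y = 1.2 cm, Ī = 0.18857 cm⁴.
Centroid: ȳ = ΣA·y / ΣA = 13.086 cm.
Transfer each piece to the horizontal centroidal axis using Ī + A·d² with d = y − 13.086:
  bottom flange: d = -11.886 cm → contributes +5783.6 cm⁴
  web: d = -0.18595 cm → contributes +617.98 cm⁴
  top flange: d = 11.514 cm → contributes +5428.6 cm⁴
  hole: d = -11.886 cm → contributes −217.67 cm⁴
Total I = 11 613 cm⁴.

Ix ≈ 1.16 × 10⁴ cm⁴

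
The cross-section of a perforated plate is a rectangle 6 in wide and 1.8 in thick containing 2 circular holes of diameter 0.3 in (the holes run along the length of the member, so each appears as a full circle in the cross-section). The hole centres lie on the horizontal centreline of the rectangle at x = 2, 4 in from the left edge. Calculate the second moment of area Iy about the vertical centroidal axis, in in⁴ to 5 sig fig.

Decompose the section into non-overlapping parts with the origin at the bottom-left of its bounding rectangle.
Plate: 6 × 1.8, A = 10.8 in², x = 3 in, Ī = 32.4 in⁴.
Hole 1 (subtracted): ⌀0.3, A = 0.07068583 in², x = 2 in, Ī = 0.0003976078 in⁴.
Hole 2 (subtracted): ⌀0.3, A = 0.07068583 in², x = 4 in, Ī = 0.0003976078 in⁴.
By symmetry the centroid is at mid-width, x̄ = 3 in.
Transfer each piece to the vertical centroidal axis using Ī + A·d² with d = x − 3:
  plate: d = 0 in → contributes +32.4 in⁴
  hole 1: d = -1 in → contributes −0.07108344 in⁴
  hole 2: d = 1 in → contributes −0.07108344 in⁴
Total I = 32.25783 in⁴.

Iy ≈ 32.258 in⁴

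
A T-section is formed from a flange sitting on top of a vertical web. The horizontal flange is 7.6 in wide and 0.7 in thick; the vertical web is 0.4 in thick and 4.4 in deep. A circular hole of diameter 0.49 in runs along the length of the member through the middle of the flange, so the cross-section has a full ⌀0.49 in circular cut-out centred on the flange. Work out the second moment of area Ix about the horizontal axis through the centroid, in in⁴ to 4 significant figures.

Ix ≈ 11.58 in⁴

Treat the section as a set of non-overlapping primitives; coordinates are from the bounding-box lower-left.
Flange: 7.6 × 0.7, A = 5.32 in², y = 4.75 in, Ī = 0.217233 in⁴.
Web: 0.4 × 4.4, A = 1.76 in², y = 2.2 in, Ī = 2.83947 in⁴.
Hole (subtracted): ⌀0.49, A = 0.188574 in², y = 4.75 in, Ī = 0.00282979 in⁴.
Centroid: ȳ = ΣA·y / ΣA = 4.09876 in.
Transfer each piece to the horizontal axis through the centroid using Ī + A·d² with d = y − 4.09876:
  flange: d = 0.651244 in → contributes +2.47355 in⁴
  web: d = -1.89876 in → contributes +9.18475 in⁴
  hole: d = 0.651244 in → contributes −0.0828076 in⁴
Total I = 11.5755 in⁴.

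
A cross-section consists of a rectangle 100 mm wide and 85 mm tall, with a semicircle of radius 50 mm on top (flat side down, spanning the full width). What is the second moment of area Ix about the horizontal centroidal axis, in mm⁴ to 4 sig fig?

Ix ≈ 1.671 × 10⁷ mm⁴

Treat the section as a set of non-overlapping primitives; coordinates are from the bounding-box lower-left.
Rectangular body: 100 × 85, A = 8 500 mm², y = 42.5 mm, Ī = 5 117 708 mm⁴.
Semicircular cap: semicircle r = 50, A = 3926.99 mm², y = 106.221 mm, Ī = 685 981 mm⁴.
Centroid: ȳ = ΣA·y / ΣA = 62.636 mm.
Transfer each piece to the horizontal centroidal axis using Ī + A·d² with d = y − 62.636:
  rectangular body: d = -20.136 mm → contributes +8 564 121 mm⁴
  semicircular cap: d = 43.5846 mm → contributes +8 145 766 mm⁴
Total I = 16 709 887 mm⁴.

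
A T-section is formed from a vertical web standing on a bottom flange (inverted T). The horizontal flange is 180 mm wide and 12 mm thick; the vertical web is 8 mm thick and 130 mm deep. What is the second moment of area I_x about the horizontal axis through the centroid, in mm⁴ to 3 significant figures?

I_x ≈ 5.03 × 10⁶ mm⁴

Treat the section as a set of non-overlapping primitives; coordinates are from the bounding-box lower-left.
Flange: 180 × 12, A = 2 160 mm², y = 6 mm, Ī = 25 920 mm⁴.
Web: 8 × 130, A = 1 040 mm², y = 77 mm, Ī = 1 464 667 mm⁴.
Centroid: ȳ = ΣA·y / ΣA = 29.075 mm.
Transfer each piece to the horizontal axis through the centroid using Ī + A·d² with d = y − 29.075:
  flange: d = -23.075 mm → contributes +1 176 024 mm⁴
  web: d = 47.925 mm → contributes +3 853 345 mm⁴
Total I = 5 029 369 mm⁴.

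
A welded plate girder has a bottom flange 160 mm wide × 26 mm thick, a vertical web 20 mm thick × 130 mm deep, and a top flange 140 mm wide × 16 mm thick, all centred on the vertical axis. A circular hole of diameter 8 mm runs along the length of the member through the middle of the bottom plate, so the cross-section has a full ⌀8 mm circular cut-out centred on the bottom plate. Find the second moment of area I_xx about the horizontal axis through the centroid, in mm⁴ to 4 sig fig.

I_xx ≈ 3.813 × 10⁷ mm⁴

Split into non-overlapping primitives; take the origin at the lower-left of the bounding box.
Bottom plate: 160 × 26, A = 4 160 mm², y = 13 mm, Ī = 234 347 mm⁴.
Web plate: 20 × 130, A = 2 600 mm², y = 91 mm, Ī = 3 661 667 mm⁴.
Top plate: 140 × 16, A = 2 240 mm², y = 164 mm, Ī = 47786.7 mm⁴.
Hole (subtracted): ⌀8, A = 50.2655 mm², y = 13 mm, Ī = 201.062 mm⁴.
Centroid: ȳ = ΣA·y / ΣA = 73.4532 mm.
Transfer each piece to the horizontal axis through the centroid using Ī + A·d² with d = y − 73.4532:
  bottom plate: d = -60.4532 mm → contributes +15 437 433 mm⁴
  web plate: d = 17.5468 mm → contributes +4 462 182 mm⁴
  top plate: d = 90.5468 mm → contributes +18 412 930 mm⁴
  hole: d = -60.4532 mm → contributes −183 901 mm⁴
Total I = 38 128 645 mm⁴.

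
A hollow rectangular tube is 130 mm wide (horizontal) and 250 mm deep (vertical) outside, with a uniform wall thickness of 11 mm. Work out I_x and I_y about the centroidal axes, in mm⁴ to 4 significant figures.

Break the section into simple shapes (no overlaps), measuring from the bottom-left corner of the bounding box.
Outer rectangle: 130 × 250, A = 32 500 mm², y = 125 mm, Ī = 169 270 833 mm⁴.
Inner void (subtracted): 108 × 228, A = 24 624 mm², y = 125 mm, Ī = 106 671 168 mm⁴.
By symmetry the centroid is at mid-height, ȳ = 125 mm.
All pieces are centred on the centroidal x-axis, so I = ΣĪ (holes subtracted) = 62 599 665 mm⁴.
Repeating about the centroidal y-axis gives I_y = 21 836 305 mm⁴.

I_x ≈ 6.260 × 10⁷ mm⁴, I_y ≈ 2.184 × 10⁷ mm⁴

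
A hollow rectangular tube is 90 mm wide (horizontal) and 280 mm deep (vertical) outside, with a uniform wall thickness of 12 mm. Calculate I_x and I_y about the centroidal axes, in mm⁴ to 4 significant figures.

I_x ≈ 7.237 × 10⁷ mm⁴, I_y ≈ 1.088 × 10⁷ mm⁴

Split into non-overlapping primitives; take the origin at the lower-left of the bounding box.
Outer rectangle: 90 × 280, A = 25 200 mm², y = 140 mm, Ī = 164 640 000 mm⁴.
Inner void (subtracted): 66 × 256, A = 16 896 mm², y = 140 mm, Ī = 92 274 688 mm⁴.
By symmetry the centroid is at mid-height, ȳ = 140 mm.
All pieces are centred on the centroidal x-axis, so I = ΣĪ (holes subtracted) = 72 365 312 mm⁴.
Repeating about the centroidal y-axis gives I_y = 10 876 752 mm⁴.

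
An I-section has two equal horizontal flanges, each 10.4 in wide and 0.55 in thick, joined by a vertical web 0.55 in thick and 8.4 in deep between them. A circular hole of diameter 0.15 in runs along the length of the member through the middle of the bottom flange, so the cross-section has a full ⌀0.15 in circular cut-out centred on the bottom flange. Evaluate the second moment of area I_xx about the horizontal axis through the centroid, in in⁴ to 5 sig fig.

Split into non-overlapping primitives; take the origin at the lower-left of the bounding box.
Bottom flange: 10.4 × 0.55, A = 5.72 in², y = 0.275 in, Ī = 0.1441917 in⁴.
Web: 0.55 × 8.4, A = 4.62 in², y = 4.75 in, Ī = 27.1656 in⁴.
Top flange: 10.4 × 0.55, A = 5.72 in², y = 9.225 in, Ī = 0.1441917 in⁴.
Hole (subtracted): ⌀0.15, A = 0.01767146 in², y = 0.275 in, Ī = 0.00002485049 in⁴.
Centroid: ȳ = ΣA·y / ΣA = 4.754929 in.
Transfer each piece to the horizontal axis through the centroid using Ī + A·d² with d = y − 4.754929:
  bottom flange: d = -4.479929 in → contributes +114.9433 in⁴
  web: d = -0.004929445 in → contributes +27.16571 in⁴
  top flange: d = 4.470071 in → contributes +114.4385 in⁴
  hole: d = -4.479929 in → contributes −0.3546869 in⁴
Total I = 256.1928 in⁴.

I_xx ≈ 256.19 in⁴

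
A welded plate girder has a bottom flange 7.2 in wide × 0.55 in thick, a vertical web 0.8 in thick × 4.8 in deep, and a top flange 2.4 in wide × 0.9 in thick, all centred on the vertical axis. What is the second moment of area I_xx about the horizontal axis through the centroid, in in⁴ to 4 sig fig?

Break the section into simple shapes (no overlaps), measuring from the bottom-left corner of the bounding box.
Bottom plate: 7.2 × 0.55, A = 3.96 in², y = 0.275 in, Ī = 0.099825 in⁴.
Web plate: 0.8 × 4.8, A = 3.84 in², y = 2.95 in, Ī = 7.3728 in⁴.
Top plate: 2.4 × 0.9, A = 2.16 in², y = 5.8 in, Ī = 0.1458 in⁴.
Centroid: ȳ = ΣA·y / ΣA = 2.50452 in.
Transfer each piece to the horizontal axis through the centroid using Ī + A·d² with d = y − 2.50452:
  bottom plate: d = -2.22952 in → contributes +19.784 in⁴
  web plate: d = 0.445482 in → contributes +8.13486 in⁴
  top plate: d = 3.29548 in → contributes +23.6038 in⁴
Total I = 51.5227 in⁴.

I_xx ≈ 51.52 in⁴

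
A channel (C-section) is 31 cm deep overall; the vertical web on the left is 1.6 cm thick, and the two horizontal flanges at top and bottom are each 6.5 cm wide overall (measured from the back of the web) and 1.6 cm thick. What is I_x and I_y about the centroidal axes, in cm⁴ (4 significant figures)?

I_x ≈ 7364 cm⁴, I_y ≈ 167.8 cm⁴

Decompose the section into non-overlapping parts with the origin at the bottom-left of its bounding rectangle.
Web: 1.6 × 31, A = 49.6 cm², y = 15.5 cm, Ī = 3972.13 cm⁴.
Top flange (beyond web): 4.9 × 1.6, A = 7.84 cm², y = 30.2 cm, Ī = 1.67253 cm⁴.
Bottom flange (beyond web): 4.9 × 1.6, A = 7.84 cm², y = 0.8 cm, Ī = 1.67253 cm⁴.
By symmetry the centroid is at mid-height, ȳ = 15.5 cm.
Transfer each piece to the centroidal x-axis using Ī + A·d² with d = y − 15.5:
  web: d = 0 cm → contributes +3972.13 cm⁴
  top flange (beyond web): d = 14.7 cm → contributes +1695.82 cm⁴
  bottom flange (beyond web): d = -14.7 cm → contributes +1695.82 cm⁴
Total I = 7363.77 cm⁴.
For the y-axis: x̄ = 1.58064 cm.
Repeating about the centroidal y-axis gives I_y = 167.793 cm⁴.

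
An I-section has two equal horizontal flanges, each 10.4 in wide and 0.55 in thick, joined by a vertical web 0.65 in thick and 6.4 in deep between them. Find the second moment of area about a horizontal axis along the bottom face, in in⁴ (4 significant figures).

I_base ≈ 372.0 in⁴

Split into non-overlapping primitives; take the origin at the lower-left of the bounding box.
Bottom flange: 10.4 × 0.55, A = 5.72 in², y = 0.275 in, Ī = 0.144192 in⁴.
Web: 0.65 × 6.4, A = 4.16 in², y = 3.75 in, Ī = 14.1995 in⁴.
Top flange: 10.4 × 0.55, A = 5.72 in², y = 7.225 in, Ī = 0.144192 in⁴.
Transfer each piece to a horizontal axis along the bottom face using Ī + A·d² with d = y − 0:
  bottom flange: d = 0.275 in → contributes +0.576767 in⁴
  web: d = 3.75 in → contributes +72.6995 in⁴
  top flange: d = 7.225 in → contributes +298.732 in⁴
Total I = 372.008 in⁴.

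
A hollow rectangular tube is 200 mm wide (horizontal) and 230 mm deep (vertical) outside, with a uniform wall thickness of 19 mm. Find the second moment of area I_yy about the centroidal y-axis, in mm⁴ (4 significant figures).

Break the section into simple shapes (no overlaps), measuring from the bottom-left corner of the bounding box.
Outer rectangle: 200 × 230, A = 46 000 mm², x = 100 mm, Ī = 153 333 333 mm⁴.
Inner void (subtracted): 162 × 192, A = 31 104 mm², x = 100 mm, Ī = 68 024 448 mm⁴.
By symmetry the centroid is at mid-width, x̄ = 100 mm.
All pieces are centred on the centroidal y-axis, so I = ΣĪ (holes subtracted) = 85 308 885 mm⁴.

I_yy ≈ 8.531 × 10⁷ mm⁴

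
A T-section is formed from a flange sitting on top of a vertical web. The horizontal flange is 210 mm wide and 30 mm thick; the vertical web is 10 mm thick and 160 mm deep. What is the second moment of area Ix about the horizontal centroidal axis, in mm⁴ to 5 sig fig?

Ix ≈ 1.5401 × 10⁷ mm⁴

Decompose the section into non-overlapping parts with the origin at the bottom-left of its bounding rectangle.
Flange: 210 × 30, A = 6 300 mm², y = 175 mm, Ī = 472 500 mm⁴.
Web: 10 × 160, A = 1 600 mm², y = 80 mm, Ī = 3 413 333 mm⁴.
Centroid: ȳ = ΣA·y / ΣA = 155.7595 mm.
Transfer each piece to the horizontal centroidal axis using Ī + A·d² with d = y − 155.7595:
  flange: d = 19.24051 mm → contributes +2 804 742 mm⁴
  web: d = -75.75949 mm → contributes +12 596 535 mm⁴
Total I = 15 401 276 mm⁴.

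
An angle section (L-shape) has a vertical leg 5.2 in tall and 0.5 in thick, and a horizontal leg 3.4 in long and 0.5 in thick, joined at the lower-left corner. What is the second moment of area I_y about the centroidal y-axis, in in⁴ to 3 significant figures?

Break the section into simple shapes (no overlaps), measuring from the bottom-left corner of the bounding box.
Vertical leg: 0.5 × 5.2, A = 2.6 in², x = 0.25 in, Ī = 0.054167 in⁴.
Horizontal leg (remainder): 2.9 × 0.5, A = 1.45 in², x = 1.95 in, Ī = 1.0162 in⁴.
Centroid: x̄ = ΣA·x / ΣA = 0.85864 in.
Transfer each piece to the centroidal y-axis using Ī + A·d² with d = x − 0.85864:
  vertical leg: d = -0.60864 in → contributes +1.0173 in⁴
  horizontal leg (remainder): d = 1.0914 in → contributes +2.7432 in⁴
Total I = 3.7606 in⁴.

I_y ≈ 3.76 in⁴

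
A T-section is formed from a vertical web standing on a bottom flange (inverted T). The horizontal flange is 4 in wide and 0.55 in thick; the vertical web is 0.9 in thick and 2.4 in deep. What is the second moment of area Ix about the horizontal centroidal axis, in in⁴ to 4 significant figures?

Break the section into simple shapes (no overlaps), measuring from the bottom-left corner of the bounding box.
Flange: 4 × 0.55, A = 2.2 in², y = 0.275 in, Ī = 0.0554583 in⁴.
Web: 0.9 × 2.4, A = 2.16 in², y = 1.75 in, Ī = 1.0368 in⁴.
Centroid: ȳ = ΣA·y / ΣA = 1.00573 in.
Transfer each piece to the horizontal centroidal axis using Ī + A·d² with d = y − 1.00573:
  flange: d = -0.730734 in → contributes +1.2302 in⁴
  web: d = 0.744266 in → contributes +2.23329 in⁴
Total I = 3.46349 in⁴.

Ix ≈ 3.463 in⁴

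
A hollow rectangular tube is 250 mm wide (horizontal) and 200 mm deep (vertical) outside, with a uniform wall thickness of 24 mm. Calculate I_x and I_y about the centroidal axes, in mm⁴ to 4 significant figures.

Break the section into simple shapes (no overlaps), measuring from the bottom-left corner of the bounding box.
Outer rectangle: 250 × 200, A = 50 000 mm², y = 100 mm, Ī = 166 666 667 mm⁴.
Inner void (subtracted): 202 × 152, A = 30 704 mm², y = 100 mm, Ī = 59 115 435 mm⁴.
By symmetry the centroid is at mid-height, ȳ = 100 mm.
All pieces are centred on the centroidal x-axis, so I = ΣĪ (holes subtracted) = 107 551 232 mm⁴.
Repeating about the centroidal y-axis gives I_y = 156 012 832 mm⁴.

I_x ≈ 1.076 × 10⁸ mm⁴, I_y ≈ 1.560 × 10⁸ mm⁴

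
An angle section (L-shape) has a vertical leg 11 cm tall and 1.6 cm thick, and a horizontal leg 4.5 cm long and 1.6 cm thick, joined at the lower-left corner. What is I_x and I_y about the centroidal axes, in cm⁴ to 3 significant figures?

I_x ≈ 260 cm⁴, I_y ≈ 25.6 cm⁴

Decompose the section into non-overlapping parts with the origin at the bottom-left of its bounding rectangle.
Vertical leg: 1.6 × 11, A = 17.6 cm², y = 5.5 cm, Ī = 177.47 cm⁴.
Horizontal leg (remainder): 2.9 × 1.6, A = 4.64 cm², y = 0.8 cm, Ī = 0.98987 cm⁴.
Centroid: ȳ = ΣA·y / ΣA = 4.5194 cm.
Transfer each piece to the centroidal x-axis using Ī + A·d² with d = y − 4.5194:
  vertical leg: d = 0.98058 cm → contributes +194.39 cm⁴
  horizontal leg (remainder): d = -3.7194 cm → contributes +65.18 cm⁴
Total I = 259.57 cm⁴.
For the y-axis: x̄ = 1.2694 cm.
Repeating about the centroidal y-axis gives I_y = 25.596 cm⁴.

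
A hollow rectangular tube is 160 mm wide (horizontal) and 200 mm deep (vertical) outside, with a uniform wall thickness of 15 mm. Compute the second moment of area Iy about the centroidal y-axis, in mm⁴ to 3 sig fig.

Decompose the section into non-overlapping parts with the origin at the bottom-left of its bounding rectangle.
Outer rectangle: 160 × 200, A = 32 000 mm², x = 80 mm, Ī = 68 266 667 mm⁴.
Inner void (subtracted): 130 × 170, A = 22 100 mm², x = 80 mm, Ī = 31 124 167 mm⁴.
By symmetry the centroid is at mid-width, x̄ = 80 mm.
All pieces are centred on the centroidal y-axis, so I = ΣĪ (holes subtracted) = 37 142 500 mm⁴.

Iy ≈ 3.71 × 10⁷ mm⁴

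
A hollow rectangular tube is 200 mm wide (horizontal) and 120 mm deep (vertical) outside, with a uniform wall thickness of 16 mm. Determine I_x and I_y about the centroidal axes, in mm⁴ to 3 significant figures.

Treat the section as a set of non-overlapping primitives; coordinates are from the bounding-box lower-left.
Outer rectangle: 200 × 120, A = 24 000 mm², y = 60 mm, Ī = 28 800 000 mm⁴.
Inner void (subtracted): 168 × 88, A = 14 784 mm², y = 60 mm, Ī = 9 540 608 mm⁴.
By symmetry the centroid is at mid-height, ȳ = 60 mm.
All pieces are centred on the centroidal x-axis, so I = ΣĪ (holes subtracted) = 19 259 392 mm⁴.
Repeating about the centroidal y-axis gives I_y = 45 228 032 mm⁴.

I_x ≈ 1.93 × 10⁷ mm⁴, I_y ≈ 4.52 × 10⁷ mm⁴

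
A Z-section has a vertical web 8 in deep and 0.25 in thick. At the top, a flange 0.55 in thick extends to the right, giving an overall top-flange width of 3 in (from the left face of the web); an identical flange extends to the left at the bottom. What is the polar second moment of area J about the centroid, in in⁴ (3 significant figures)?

Treat the section as a set of non-overlapping primitives; coordinates are from the bounding-box lower-left.
Web: 0.25 × 8, A = 2 in², y = 4 in, Ī = 10.667 in⁴.
Top flange (beyond web): 2.75 × 0.55, A = 1.5125 in², y = 7.725 in, Ī = 0.038128 in⁴.
Bottom flange (beyond web): 2.75 × 0.55, A = 1.5125 in², y = 0.275 in, Ī = 0.038128 in⁴.
Centroid: ȳ = ΣA·y / ΣA = 4 in.
Transfer each piece to the centroidal x-axis using Ī + A·d² with d = y − 4:
  web: d = 0 in → contributes +10.667 in⁴
  top flange (beyond web): d = 3.725 in → contributes +21.025 in⁴
  bottom flange (beyond web): d = -3.725 in → contributes +21.025 in⁴
Total I = 52.717 in⁴.
For the y-axis: x̄ = 2.875 in.
Repeating about the centroidal y-axis gives I_y = 8.723 in⁴.
Polar second moment: J = I_x + I_y = 61.44 in⁴.

J ≈ 61.4 in⁴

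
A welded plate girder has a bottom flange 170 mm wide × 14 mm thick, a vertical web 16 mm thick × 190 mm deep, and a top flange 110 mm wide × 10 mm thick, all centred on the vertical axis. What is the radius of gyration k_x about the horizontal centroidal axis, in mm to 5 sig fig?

Decompose the section into non-overlapping parts with the origin at the bottom-left of its bounding rectangle.
Bottom plate: 170 × 14, A = 2 380 mm², y = 7 mm, Ī = 38873.33 mm⁴.
Web plate: 16 × 190, A = 3 040 mm², y = 109 mm, Ī = 9 145 333 mm⁴.
Top plate: 110 × 10, A = 1 100 mm², y = 209 mm, Ī = 9166.667 mm⁴.
Centroid: ȳ = ΣA·y / ΣA = 88.63804 mm.
Transfer each piece to the horizontal centroidal axis using Ī + A·d² with d = y − 88.63804:
  bottom plate: d = -81.63804 mm → contributes +15 901 024 mm⁴
  web plate: d = 20.36196 mm → contributes +10 405 746 mm⁴
  top plate: d = 120.362 mm → contributes +15 944 869 mm⁴
Total I = 42 251 639 mm⁴.
Radius of gyration: k = √(I/A) = √(42 251 639 / 6 520) = 80.50039 mm.

k_x ≈ 80.500 mm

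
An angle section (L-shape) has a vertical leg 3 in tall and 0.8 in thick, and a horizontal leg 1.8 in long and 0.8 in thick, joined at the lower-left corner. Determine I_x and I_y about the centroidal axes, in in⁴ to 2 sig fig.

Decompose the section into non-overlapping parts with the origin at the bottom-left of its bounding rectangle.
Vertical leg: 0.8 × 3, A = 2.4 in², y = 1.5 in, Ī = 1.8 in⁴.
Horizontal leg (remainder): 1 × 0.8, A = 0.8 in², y = 0.4 in, Ī = 0.04267 in⁴.
Centroid: ȳ = ΣA·y / ΣA = 1.225 in.
Transfer each piece to the centroidal x-axis using Ī + A·d² with d = y − 1.225:
  vertical leg: d = 0.275 in → contributes +1.982 in⁴
  horizontal leg (remainder): d = -0.825 in → contributes +0.5872 in⁴
Total I = 2.569 in⁴.
For the y-axis: x̄ = 0.625 in.
Repeating about the centroidal y-axis gives I_y = 0.6807 in⁴.

I_x ≈ 2.6 in⁴, I_y ≈ 0.68 in⁴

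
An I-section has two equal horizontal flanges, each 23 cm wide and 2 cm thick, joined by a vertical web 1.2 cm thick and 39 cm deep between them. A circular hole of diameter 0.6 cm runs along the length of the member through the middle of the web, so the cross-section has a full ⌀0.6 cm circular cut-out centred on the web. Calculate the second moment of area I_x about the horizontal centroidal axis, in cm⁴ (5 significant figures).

I_x ≈ 4.4626 × 10⁴ cm⁴

Split into non-overlapping primitives; take the origin at the lower-left of the bounding box.
Bottom flange: 23 × 2, A = 46 cm², y = 1 cm, Ī = 15.33333 cm⁴.
Web: 1.2 × 39, A = 46.8 cm², y = 21.5 cm, Ī = 5931.9 cm⁴.
Top flange: 23 × 2, A = 46 cm², y = 42 cm, Ī = 15.33333 cm⁴.
Hole (subtracted): ⌀0.6, A = 0.2827433 cm², y = 21.5 cm, Ī = 0.006361725 cm⁴.
By symmetry the centroid is at mid-height, ȳ = 21.5 cm.
Transfer each piece to the horizontal centroidal axis using Ī + A·d² with d = y − 21.5:
  bottom flange: d = -20.5 cm → contributes +19346.83 cm⁴
  web: d = 0 cm → contributes +5931.9 cm⁴
  top flange: d = 20.5 cm → contributes +19346.83 cm⁴
  hole: d = 0 cm → contributes −0.006361725 cm⁴
Total I = 44625.56 cm⁴.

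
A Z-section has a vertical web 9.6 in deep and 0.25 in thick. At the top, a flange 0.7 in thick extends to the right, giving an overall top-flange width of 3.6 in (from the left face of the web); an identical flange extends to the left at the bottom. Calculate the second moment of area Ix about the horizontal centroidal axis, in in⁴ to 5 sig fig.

Decompose the section into non-overlapping parts with the origin at the bottom-left of its bounding rectangle.
Web: 0.25 × 9.6, A = 2.4 in², y = 4.8 in, Ī = 18.432 in⁴.
Top flange (beyond web): 3.35 × 0.7, A = 2.345 in², y = 9.25 in, Ī = 0.09575417 in⁴.
Bottom flange (beyond web): 3.35 × 0.7, A = 2.345 in², y = 0.35 in, Ī = 0.09575417 in⁴.
Centroid: ȳ = ΣA·y / ΣA = 4.8 in.
Transfer each piece to the horizontal centroidal axis using Ī + A·d² with d = y − 4.8:
  web: d = 0 in → contributes +18.432 in⁴
  top flange (beyond web): d = 4.45 in → contributes +46.53262 in⁴
  bottom flange (beyond web): d = -4.45 in → contributes +46.53262 in⁴
Total I = 111.4972 in⁴.

Ix ≈ 111.50 in⁴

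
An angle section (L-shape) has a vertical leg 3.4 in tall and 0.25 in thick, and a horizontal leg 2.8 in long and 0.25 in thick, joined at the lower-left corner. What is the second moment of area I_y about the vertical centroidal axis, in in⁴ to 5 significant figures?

Decompose the section into non-overlapping parts with the origin at the bottom-left of its bounding rectangle.
Vertical leg: 0.25 × 3.4, A = 0.85 in², x = 0.125 in, Ī = 0.004427083 in⁴.
Horizontal leg (remainder): 2.55 × 0.25, A = 0.6375 in², x = 1.525 in, Ī = 0.3454453 in⁴.
Centroid: x̄ = ΣA·x / ΣA = 0.725 in.
Transfer each piece to the vertical centroidal axis using Ī + A·d² with d = x − 0.725:
  vertical leg: d = -0.6 in → contributes +0.3104271 in⁴
  horizontal leg (remainder): d = 0.8 in → contributes +0.7534453 in⁴
Total I = 1.063872 in⁴.

I_y ≈ 1.0639 in⁴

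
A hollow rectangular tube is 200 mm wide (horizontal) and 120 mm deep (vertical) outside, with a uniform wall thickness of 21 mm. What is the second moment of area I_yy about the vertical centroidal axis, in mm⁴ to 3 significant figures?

I_yy ≈ 5.44 × 10⁷ mm⁴

Break the section into simple shapes (no overlaps), measuring from the bottom-left corner of the bounding box.
Outer rectangle: 200 × 120, A = 24 000 mm², x = 100 mm, Ī = 80 000 000 mm⁴.
Inner void (subtracted): 158 × 78, A = 12 324 mm², x = 100 mm, Ī = 25 638 028 mm⁴.
By symmetry the centroid is at mid-width, x̄ = 100 mm.
All pieces are centred on the vertical centroidal axis, so I = ΣĪ (holes subtracted) = 54 361 972 mm⁴.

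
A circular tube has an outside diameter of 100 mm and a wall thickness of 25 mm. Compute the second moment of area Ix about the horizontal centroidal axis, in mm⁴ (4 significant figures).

Decompose the section into non-overlapping parts with the origin at the bottom-left of its bounding rectangle.
Outer circle: ⌀100, A = 7853.98 mm², y = 50 mm, Ī = 4 908 739 mm⁴.
Bore (subtracted): ⌀50, A = 1963.5 mm², y = 50 mm, Ī = 306 796 mm⁴.
By symmetry the centroid is at mid-height, ȳ = 50 mm.
All pieces are centred on the horizontal centroidal axis, so I = ΣĪ (holes subtracted) = 4 601 942 mm⁴.

Ix ≈ 4.602 × 10⁶ mm⁴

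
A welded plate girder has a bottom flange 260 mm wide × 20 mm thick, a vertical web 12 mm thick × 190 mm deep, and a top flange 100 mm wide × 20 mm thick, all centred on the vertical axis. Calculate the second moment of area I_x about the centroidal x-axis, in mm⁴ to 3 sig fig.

I_x ≈ 7.46 × 10⁷ mm⁴

Split into non-overlapping primitives; take the origin at the lower-left of the bounding box.
Bottom plate: 260 × 20, A = 5 200 mm², y = 10 mm, Ī = 173 333 mm⁴.
Web plate: 12 × 190, A = 2 280 mm², y = 115 mm, Ī = 6 859 000 mm⁴.
Top plate: 100 × 20, A = 2 000 mm², y = 220 mm, Ī = 66 667 mm⁴.
Centroid: ȳ = ΣA·y / ΣA = 79.557 mm.
Transfer each piece to the centroidal x-axis using Ī + A·d² with d = y − 79.557:
  bottom plate: d = -69.557 mm → contributes +25 331 822 mm⁴
  web plate: d = 35.443 mm → contributes +9 723 156 mm⁴
  top plate: d = 140.44 mm → contributes +39 515 160 mm⁴
Total I = 74 570 139 mm⁴.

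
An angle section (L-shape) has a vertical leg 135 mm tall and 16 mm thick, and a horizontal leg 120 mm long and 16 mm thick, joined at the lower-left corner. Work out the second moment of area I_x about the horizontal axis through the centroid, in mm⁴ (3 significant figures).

Treat the section as a set of non-overlapping primitives; coordinates are from the bounding-box lower-left.
Vertical leg: 16 × 135, A = 2 160 mm², y = 67.5 mm, Ī = 3 280 500 mm⁴.
Horizontal leg (remainder): 104 × 16, A = 1 664 mm², y = 8 mm, Ī = 35 499 mm⁴.
Centroid: ȳ = ΣA·y / ΣA = 41.609 mm.
Transfer each piece to the horizontal axis through the centroid using Ī + A·d² with d = y − 41.609:
  vertical leg: d = 25.891 mm → contributes +4 728 467 mm⁴
  horizontal leg (remainder): d = -33.609 mm → contributes +1 915 071 mm⁴
Total I = 6 643 537 mm⁴.

I_x ≈ 6.64 × 10⁶ mm⁴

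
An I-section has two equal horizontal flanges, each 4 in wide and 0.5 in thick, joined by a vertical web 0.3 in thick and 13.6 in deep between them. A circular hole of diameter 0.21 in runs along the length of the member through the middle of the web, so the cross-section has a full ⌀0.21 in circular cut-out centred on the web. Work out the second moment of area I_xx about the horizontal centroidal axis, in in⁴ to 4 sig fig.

Decompose the section into non-overlapping parts with the origin at the bottom-left of its bounding rectangle.
Bottom flange: 4 × 0.5, A = 2 in², y = 0.25 in, Ī = 0.0416667 in⁴.
Web: 0.3 × 13.6, A = 4.08 in², y = 7.3 in, Ī = 62.8864 in⁴.
Top flange: 4 × 0.5, A = 2 in², y = 14.35 in, Ī = 0.0416667 in⁴.
Hole (subtracted): ⌀0.21, A = 0.0346361 in², y = 7.3 in, Ī = 0.0000954656 in⁴.
By symmetry the centroid is at mid-height, ȳ = 7.3 in.
Transfer each piece to the horizontal centroidal axis using Ī + A·d² with d = y − 7.3:
  bottom flange: d = -7.05 in → contributes +99.4467 in⁴
  web: d = 0 in → contributes +62.8864 in⁴
  top flange: d = 7.05 in → contributes +99.4467 in⁴
  hole: d = 0 in → contributes −0.0000954656 in⁴
Total I = 261.78 in⁴.

I_xx ≈ 261.8 in⁴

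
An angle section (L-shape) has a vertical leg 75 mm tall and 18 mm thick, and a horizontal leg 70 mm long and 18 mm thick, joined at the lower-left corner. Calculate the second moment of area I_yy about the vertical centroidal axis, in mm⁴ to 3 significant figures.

Break the section into simple shapes (no overlaps), measuring from the bottom-left corner of the bounding box.
Vertical leg: 18 × 75, A = 1 350 mm², x = 9 mm, Ī = 36 450 mm⁴.
Horizontal leg (remainder): 52 × 18, A = 936 mm², x = 44 mm, Ī = 210 912 mm⁴.
Centroid: x̄ = ΣA·x / ΣA = 23.331 mm.
Transfer each piece to the vertical centroidal axis using Ī + A·d² with d = x − 23.331:
  vertical leg: d = -14.331 mm → contributes +313 698 mm⁴
  horizontal leg (remainder): d = 20.669 mm → contributes +610 790 mm⁴
Total I = 924 488 mm⁴.

I_yy ≈ 9.24 × 10⁵ mm⁴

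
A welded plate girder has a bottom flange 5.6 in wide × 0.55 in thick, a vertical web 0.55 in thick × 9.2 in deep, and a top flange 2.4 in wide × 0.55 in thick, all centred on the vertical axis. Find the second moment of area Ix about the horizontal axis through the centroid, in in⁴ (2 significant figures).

Break the section into simple shapes (no overlaps), measuring from the bottom-left corner of the bounding box.
Bottom plate: 5.6 × 0.55, A = 3.08 in², y = 0.275 in, Ī = 0.07764 in⁴.
Web plate: 0.55 × 9.2, A = 5.06 in², y = 5.15 in, Ī = 35.69 in⁴.
Top plate: 2.4 × 0.55, A = 1.32 in², y = 10.03 in, Ī = 0.03328 in⁴.
Centroid: ȳ = ΣA·y / ΣA = 4.243 in.
Transfer each piece to the horizontal axis through the centroid using Ī + A·d² with d = y − 4.243:
  bottom plate: d = -3.968 in → contributes +48.57 in⁴
  web plate: d = 0.907 in → contributes +39.85 in⁴
  top plate: d = 5.782 in → contributes +44.16 in⁴
Total I = 132.6 in⁴.

Ix ≈ 130 in⁴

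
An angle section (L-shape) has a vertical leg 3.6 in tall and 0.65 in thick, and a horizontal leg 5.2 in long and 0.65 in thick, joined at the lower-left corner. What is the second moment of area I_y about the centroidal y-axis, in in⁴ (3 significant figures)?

I_y ≈ 14.0 in⁴

Decompose the section into non-overlapping parts with the origin at the bottom-left of its bounding rectangle.
Vertical leg: 0.65 × 3.6, A = 2.34 in², x = 0.325 in, Ī = 0.082388 in⁴.
Horizontal leg (remainder): 4.55 × 0.65, A = 2.9575 in², x = 2.925 in, Ī = 5.1023 in⁴.
Centroid: x̄ = ΣA·x / ΣA = 1.7765 in.
Transfer each piece to the centroidal y-axis using Ī + A·d² with d = x − 1.7765:
  vertical leg: d = -1.4515 in → contributes +5.0127 in⁴
  horizontal leg (remainder): d = 1.1485 in → contributes +9.0032 in⁴
Total I = 14.016 in⁴.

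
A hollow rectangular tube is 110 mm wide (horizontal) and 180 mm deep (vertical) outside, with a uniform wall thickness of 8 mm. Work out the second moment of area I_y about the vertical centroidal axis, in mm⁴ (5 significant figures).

I_y ≈ 8.6137 × 10⁶ mm⁴

Decompose the section into non-overlapping parts with the origin at the bottom-left of its bounding rectangle.
Outer rectangle: 110 × 180, A = 19 800 mm², x = 55 mm, Ī = 19 965 000 mm⁴.
Inner void (subtracted): 94 × 164, A = 15 416 mm², x = 55 mm, Ī = 11 351 315 mm⁴.
By symmetry the centroid is at mid-width, x̄ = 55 mm.
All pieces are centred on the vertical centroidal axis, so I = ΣĪ (holes subtracted) = 8 613 685 mm⁴.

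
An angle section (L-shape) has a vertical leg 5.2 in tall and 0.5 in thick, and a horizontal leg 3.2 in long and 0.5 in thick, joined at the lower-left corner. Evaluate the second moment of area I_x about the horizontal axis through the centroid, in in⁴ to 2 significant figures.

I_x ≈ 11 in⁴

Break the section into simple shapes (no overlaps), measuring from the bottom-left corner of the bounding box.
Vertical leg: 0.5 × 5.2, A = 2.6 in², y = 2.6 in, Ī = 5.859 in⁴.
Horizontal leg (remainder): 2.7 × 0.5, A = 1.35 in², y = 0.25 in, Ī = 0.02813 in⁴.
Centroid: ȳ = ΣA·y / ΣA = 1.797 in.
Transfer each piece to the horizontal axis through the centroid using Ī + A·d² with d = y − 1.797:
  vertical leg: d = 0.8032 in → contributes +7.536 in⁴
  horizontal leg (remainder): d = -1.547 in → contributes +3.258 in⁴
Total I = 10.79 in⁴.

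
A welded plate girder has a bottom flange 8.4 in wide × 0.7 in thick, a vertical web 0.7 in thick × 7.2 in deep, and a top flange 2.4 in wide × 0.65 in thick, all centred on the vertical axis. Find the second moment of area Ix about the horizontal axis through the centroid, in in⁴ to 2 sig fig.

Break the section into simple shapes (no overlaps), measuring from the bottom-left corner of the bounding box.
Bottom plate: 8.4 × 0.7, A = 5.88 in², y = 0.35 in, Ī = 0.2401 in⁴.
Web plate: 0.7 × 7.2, A = 5.04 in², y = 4.3 in, Ī = 21.77 in⁴.
Top plate: 2.4 × 0.65, A = 1.56 in², y = 8.225 in, Ī = 0.05493 in⁴.
Centroid: ȳ = ΣA·y / ΣA = 2.93 in.
Transfer each piece to the horizontal axis through the centroid using Ī + A·d² with d = y − 2.93:
  bottom plate: d = -2.58 in → contributes +39.37 in⁴
  web plate: d = 1.37 in → contributes +31.24 in⁴
  top plate: d = 5.295 in → contributes +43.8 in⁴
Total I = 114.4 in⁴.

Ix ≈ 110 in⁴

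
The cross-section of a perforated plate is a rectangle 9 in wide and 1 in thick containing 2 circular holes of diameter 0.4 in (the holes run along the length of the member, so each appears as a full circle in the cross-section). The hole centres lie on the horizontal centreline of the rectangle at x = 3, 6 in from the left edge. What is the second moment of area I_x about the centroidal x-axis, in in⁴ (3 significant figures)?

I_x ≈ 0.747 in⁴

Decompose the section into non-overlapping parts with the origin at the bottom-left of its bounding rectangle.
Plate: 9 × 1, A = 9 in², y = 0.5 in, Ī = 0.75 in⁴.
Hole 1 (subtracted): ⌀0.4, A = 0.12566 in², y = 0.5 in, Ī = 0.0012566 in⁴.
Hole 2 (subtracted): ⌀0.4, A = 0.12566 in², y = 0.5 in, Ī = 0.0012566 in⁴.
By symmetry the centroid is at mid-height, ȳ = 0.5 in.
All pieces are centred on the centroidal x-axis, so I = ΣĪ (holes subtracted) = 0.74749 in⁴.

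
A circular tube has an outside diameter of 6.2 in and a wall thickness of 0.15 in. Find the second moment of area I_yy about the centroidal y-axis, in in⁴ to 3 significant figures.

I_yy ≈ 13.1 in⁴

Break the section into simple shapes (no overlaps), measuring from the bottom-left corner of the bounding box.
Outer circle: ⌀6.2, A = 30.191 in², x = 3.1 in, Ī = 72.533 in⁴.
Bore (subtracted): ⌀5.9, A = 27.34 in², x = 3.1 in, Ī = 59.481 in⁴.
By symmetry the centroid is at mid-width, x̄ = 3.1 in.
All pieces are centred on the centroidal y-axis, so I = ΣĪ (holes subtracted) = 13.052 in⁴.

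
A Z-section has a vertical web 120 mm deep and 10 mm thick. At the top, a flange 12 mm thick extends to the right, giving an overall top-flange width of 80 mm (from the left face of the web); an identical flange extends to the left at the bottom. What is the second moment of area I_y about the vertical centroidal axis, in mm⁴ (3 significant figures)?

I_y ≈ 3.38 × 10⁶ mm⁴

Decompose the section into non-overlapping parts with the origin at the bottom-left of its bounding rectangle.
Web: 10 × 120, A = 1 200 mm², x = 75 mm, Ī = 10 000 mm⁴.
Top flange (beyond web): 70 × 12, A = 840 mm², x = 115 mm, Ī = 343 000 mm⁴.
Bottom flange (beyond web): 70 × 12, A = 840 mm², x = 35 mm, Ī = 343 000 mm⁴.
Centroid: x̄ = ΣA·x / ΣA = 75 mm.
Transfer each piece to the vertical centroidal axis using Ī + A·d² with d = x − 75:
  web: d = 0 mm → contributes +10 000 mm⁴
  top flange (beyond web): d = 40 mm → contributes +1 687 000 mm⁴
  bottom flange (beyond web): d = -40 mm → contributes +1 687 000 mm⁴
Total I = 3 384 000 mm⁴.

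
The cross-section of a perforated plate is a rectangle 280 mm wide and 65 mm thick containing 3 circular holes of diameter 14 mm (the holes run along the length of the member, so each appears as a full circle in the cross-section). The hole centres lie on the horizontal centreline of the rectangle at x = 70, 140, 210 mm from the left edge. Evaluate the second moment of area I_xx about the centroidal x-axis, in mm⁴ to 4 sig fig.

I_xx ≈ 6.402 × 10⁶ mm⁴

Decompose the section into non-overlapping parts with the origin at the bottom-left of its bounding rectangle.
Plate: 280 × 65, A = 18 200 mm², y = 32.5 mm, Ī = 6 407 917 mm⁴.
Hole 1 (subtracted): ⌀14, A = 153.938 mm², y = 32.5 mm, Ī = 1885.74 mm⁴.
Hole 2 (subtracted): ⌀14, A = 153.938 mm², y = 32.5 mm, Ī = 1885.74 mm⁴.
Hole 3 (subtracted): ⌀14, A = 153.938 mm², y = 32.5 mm, Ī = 1885.74 mm⁴.
By symmetry the centroid is at mid-height, ȳ = 32.5 mm.
All pieces are centred on the centroidal x-axis, so I = ΣĪ (holes subtracted) = 6 402 259 mm⁴.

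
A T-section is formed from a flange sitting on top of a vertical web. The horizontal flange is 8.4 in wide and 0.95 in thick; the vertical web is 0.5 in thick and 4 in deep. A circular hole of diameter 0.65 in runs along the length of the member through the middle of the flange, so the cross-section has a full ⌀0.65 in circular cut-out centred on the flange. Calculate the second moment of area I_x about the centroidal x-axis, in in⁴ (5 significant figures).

Decompose the section into non-overlapping parts with the origin at the bottom-left of its bounding rectangle.
Flange: 8.4 × 0.95, A = 7.98 in², y = 4.475 in, Ī = 0.6001625 in⁴.
Web: 0.5 × 4, A = 2 in², y = 2 in, Ī = 2.666667 in⁴.
Hole (subtracted): ⌀0.65, A = 0.3318307 in², y = 4.475 in, Ī = 0.008762405 in⁴.
Centroid: ȳ = ΣA·y / ΣA = 3.961949 in.
Transfer each piece to the centroidal x-axis using Ī + A·d² with d = y − 3.961949:
  flange: d = 0.5130507 in → contributes +2.700666 in⁴
  web: d = -1.961949 in → contributes +10.36516 in⁴
  hole: d = 0.5130507 in → contributes −0.09610723 in⁴
Total I = 12.96972 in⁴.

I_x ≈ 12.970 in⁴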